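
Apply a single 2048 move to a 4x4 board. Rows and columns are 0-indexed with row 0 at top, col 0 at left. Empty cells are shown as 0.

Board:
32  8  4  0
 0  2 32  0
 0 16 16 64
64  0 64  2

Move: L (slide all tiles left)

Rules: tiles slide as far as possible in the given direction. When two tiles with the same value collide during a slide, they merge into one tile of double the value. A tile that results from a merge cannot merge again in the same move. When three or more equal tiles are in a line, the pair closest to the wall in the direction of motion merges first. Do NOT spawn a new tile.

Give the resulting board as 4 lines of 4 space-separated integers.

Answer:  32   8   4   0
  2  32   0   0
 32  64   0   0
128   2   0   0

Derivation:
Slide left:
row 0: [32, 8, 4, 0] -> [32, 8, 4, 0]
row 1: [0, 2, 32, 0] -> [2, 32, 0, 0]
row 2: [0, 16, 16, 64] -> [32, 64, 0, 0]
row 3: [64, 0, 64, 2] -> [128, 2, 0, 0]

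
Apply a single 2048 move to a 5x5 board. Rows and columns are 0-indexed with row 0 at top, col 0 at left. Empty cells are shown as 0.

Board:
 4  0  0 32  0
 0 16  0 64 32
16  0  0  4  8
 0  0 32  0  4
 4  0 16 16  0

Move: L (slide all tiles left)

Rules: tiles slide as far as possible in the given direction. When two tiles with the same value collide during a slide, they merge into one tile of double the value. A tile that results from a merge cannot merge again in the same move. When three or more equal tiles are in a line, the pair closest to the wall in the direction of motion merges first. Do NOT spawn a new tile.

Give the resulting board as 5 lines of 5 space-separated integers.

Answer:  4 32  0  0  0
16 64 32  0  0
16  4  8  0  0
32  4  0  0  0
 4 32  0  0  0

Derivation:
Slide left:
row 0: [4, 0, 0, 32, 0] -> [4, 32, 0, 0, 0]
row 1: [0, 16, 0, 64, 32] -> [16, 64, 32, 0, 0]
row 2: [16, 0, 0, 4, 8] -> [16, 4, 8, 0, 0]
row 3: [0, 0, 32, 0, 4] -> [32, 4, 0, 0, 0]
row 4: [4, 0, 16, 16, 0] -> [4, 32, 0, 0, 0]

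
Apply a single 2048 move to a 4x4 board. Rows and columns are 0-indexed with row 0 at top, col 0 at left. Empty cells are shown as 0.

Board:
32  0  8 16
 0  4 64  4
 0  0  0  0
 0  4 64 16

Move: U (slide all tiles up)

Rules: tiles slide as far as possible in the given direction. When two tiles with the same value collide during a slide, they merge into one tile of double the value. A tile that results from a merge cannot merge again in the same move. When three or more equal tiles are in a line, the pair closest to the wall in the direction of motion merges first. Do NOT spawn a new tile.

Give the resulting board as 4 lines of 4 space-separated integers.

Answer:  32   8   8  16
  0   0 128   4
  0   0   0  16
  0   0   0   0

Derivation:
Slide up:
col 0: [32, 0, 0, 0] -> [32, 0, 0, 0]
col 1: [0, 4, 0, 4] -> [8, 0, 0, 0]
col 2: [8, 64, 0, 64] -> [8, 128, 0, 0]
col 3: [16, 4, 0, 16] -> [16, 4, 16, 0]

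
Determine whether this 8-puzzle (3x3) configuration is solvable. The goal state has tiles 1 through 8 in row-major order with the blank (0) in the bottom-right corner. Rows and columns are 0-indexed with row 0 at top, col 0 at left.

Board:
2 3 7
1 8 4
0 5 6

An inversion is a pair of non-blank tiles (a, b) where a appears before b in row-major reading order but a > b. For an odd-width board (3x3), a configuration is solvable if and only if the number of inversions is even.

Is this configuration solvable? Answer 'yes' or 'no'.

Answer: no

Derivation:
Inversions (pairs i<j in row-major order where tile[i] > tile[j] > 0): 9
9 is odd, so the puzzle is not solvable.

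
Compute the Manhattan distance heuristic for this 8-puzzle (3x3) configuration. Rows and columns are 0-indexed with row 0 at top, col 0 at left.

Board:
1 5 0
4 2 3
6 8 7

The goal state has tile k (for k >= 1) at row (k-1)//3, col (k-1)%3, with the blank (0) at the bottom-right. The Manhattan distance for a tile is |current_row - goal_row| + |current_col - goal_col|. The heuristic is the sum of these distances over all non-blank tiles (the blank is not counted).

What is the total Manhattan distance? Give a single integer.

Tile 1: (0,0)->(0,0) = 0
Tile 5: (0,1)->(1,1) = 1
Tile 4: (1,0)->(1,0) = 0
Tile 2: (1,1)->(0,1) = 1
Tile 3: (1,2)->(0,2) = 1
Tile 6: (2,0)->(1,2) = 3
Tile 8: (2,1)->(2,1) = 0
Tile 7: (2,2)->(2,0) = 2
Sum: 0 + 1 + 0 + 1 + 1 + 3 + 0 + 2 = 8

Answer: 8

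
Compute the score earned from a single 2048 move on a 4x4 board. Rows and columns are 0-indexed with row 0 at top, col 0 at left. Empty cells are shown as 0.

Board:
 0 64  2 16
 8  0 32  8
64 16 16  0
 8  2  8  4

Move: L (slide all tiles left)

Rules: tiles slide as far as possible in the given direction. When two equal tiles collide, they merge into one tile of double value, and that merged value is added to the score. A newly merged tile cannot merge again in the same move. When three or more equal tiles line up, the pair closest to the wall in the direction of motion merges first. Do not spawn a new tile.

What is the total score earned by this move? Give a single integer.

Slide left:
row 0: [0, 64, 2, 16] -> [64, 2, 16, 0]  score +0 (running 0)
row 1: [8, 0, 32, 8] -> [8, 32, 8, 0]  score +0 (running 0)
row 2: [64, 16, 16, 0] -> [64, 32, 0, 0]  score +32 (running 32)
row 3: [8, 2, 8, 4] -> [8, 2, 8, 4]  score +0 (running 32)
Board after move:
64  2 16  0
 8 32  8  0
64 32  0  0
 8  2  8  4

Answer: 32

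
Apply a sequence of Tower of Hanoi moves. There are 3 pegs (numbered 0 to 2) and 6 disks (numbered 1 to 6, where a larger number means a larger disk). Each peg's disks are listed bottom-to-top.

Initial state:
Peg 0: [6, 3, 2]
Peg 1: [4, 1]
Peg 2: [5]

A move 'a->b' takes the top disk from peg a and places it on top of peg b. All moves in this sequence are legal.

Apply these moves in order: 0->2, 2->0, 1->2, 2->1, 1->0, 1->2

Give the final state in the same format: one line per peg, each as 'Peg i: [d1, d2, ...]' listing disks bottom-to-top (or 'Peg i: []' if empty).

Answer: Peg 0: [6, 3, 2, 1]
Peg 1: []
Peg 2: [5, 4]

Derivation:
After move 1 (0->2):
Peg 0: [6, 3]
Peg 1: [4, 1]
Peg 2: [5, 2]

After move 2 (2->0):
Peg 0: [6, 3, 2]
Peg 1: [4, 1]
Peg 2: [5]

After move 3 (1->2):
Peg 0: [6, 3, 2]
Peg 1: [4]
Peg 2: [5, 1]

After move 4 (2->1):
Peg 0: [6, 3, 2]
Peg 1: [4, 1]
Peg 2: [5]

After move 5 (1->0):
Peg 0: [6, 3, 2, 1]
Peg 1: [4]
Peg 2: [5]

After move 6 (1->2):
Peg 0: [6, 3, 2, 1]
Peg 1: []
Peg 2: [5, 4]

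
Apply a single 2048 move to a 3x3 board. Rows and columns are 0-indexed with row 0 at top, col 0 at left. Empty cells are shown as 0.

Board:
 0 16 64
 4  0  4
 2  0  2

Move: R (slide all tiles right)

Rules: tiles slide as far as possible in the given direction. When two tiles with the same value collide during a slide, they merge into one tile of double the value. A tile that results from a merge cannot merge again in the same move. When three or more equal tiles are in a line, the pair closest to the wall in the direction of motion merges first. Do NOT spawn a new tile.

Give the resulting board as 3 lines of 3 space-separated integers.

Slide right:
row 0: [0, 16, 64] -> [0, 16, 64]
row 1: [4, 0, 4] -> [0, 0, 8]
row 2: [2, 0, 2] -> [0, 0, 4]

Answer:  0 16 64
 0  0  8
 0  0  4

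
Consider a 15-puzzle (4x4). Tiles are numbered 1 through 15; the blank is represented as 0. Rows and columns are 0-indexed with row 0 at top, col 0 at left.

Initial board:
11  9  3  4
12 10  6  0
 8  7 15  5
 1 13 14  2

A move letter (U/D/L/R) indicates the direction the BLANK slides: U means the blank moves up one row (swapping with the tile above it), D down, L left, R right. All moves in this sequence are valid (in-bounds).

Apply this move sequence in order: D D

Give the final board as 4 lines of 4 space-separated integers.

Answer: 11  9  3  4
12 10  6  5
 8  7 15  2
 1 13 14  0

Derivation:
After move 1 (D):
11  9  3  4
12 10  6  5
 8  7 15  0
 1 13 14  2

After move 2 (D):
11  9  3  4
12 10  6  5
 8  7 15  2
 1 13 14  0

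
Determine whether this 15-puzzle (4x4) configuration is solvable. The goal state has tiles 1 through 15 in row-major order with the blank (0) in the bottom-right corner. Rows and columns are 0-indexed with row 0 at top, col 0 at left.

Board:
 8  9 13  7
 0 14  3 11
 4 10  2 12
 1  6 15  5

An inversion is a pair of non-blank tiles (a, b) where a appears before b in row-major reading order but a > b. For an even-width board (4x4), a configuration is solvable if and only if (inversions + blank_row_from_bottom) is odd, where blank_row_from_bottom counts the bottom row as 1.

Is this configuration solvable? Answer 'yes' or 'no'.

Answer: no

Derivation:
Inversions: 59
Blank is in row 1 (0-indexed from top), which is row 3 counting from the bottom (bottom = 1).
59 + 3 = 62, which is even, so the puzzle is not solvable.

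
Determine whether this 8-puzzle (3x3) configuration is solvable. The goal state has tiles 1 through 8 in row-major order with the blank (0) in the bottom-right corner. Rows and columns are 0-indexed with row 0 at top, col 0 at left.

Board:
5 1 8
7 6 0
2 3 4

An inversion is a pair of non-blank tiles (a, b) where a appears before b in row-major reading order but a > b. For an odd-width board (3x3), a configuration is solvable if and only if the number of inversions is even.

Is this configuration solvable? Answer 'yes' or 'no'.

Inversions (pairs i<j in row-major order where tile[i] > tile[j] > 0): 16
16 is even, so the puzzle is solvable.

Answer: yes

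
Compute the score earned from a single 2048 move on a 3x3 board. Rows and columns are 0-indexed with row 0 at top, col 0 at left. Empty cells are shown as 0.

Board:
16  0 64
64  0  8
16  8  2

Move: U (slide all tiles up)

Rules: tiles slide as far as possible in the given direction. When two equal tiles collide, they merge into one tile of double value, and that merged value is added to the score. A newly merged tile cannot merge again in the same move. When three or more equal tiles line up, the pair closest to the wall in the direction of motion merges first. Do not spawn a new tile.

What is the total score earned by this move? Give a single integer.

Answer: 0

Derivation:
Slide up:
col 0: [16, 64, 16] -> [16, 64, 16]  score +0 (running 0)
col 1: [0, 0, 8] -> [8, 0, 0]  score +0 (running 0)
col 2: [64, 8, 2] -> [64, 8, 2]  score +0 (running 0)
Board after move:
16  8 64
64  0  8
16  0  2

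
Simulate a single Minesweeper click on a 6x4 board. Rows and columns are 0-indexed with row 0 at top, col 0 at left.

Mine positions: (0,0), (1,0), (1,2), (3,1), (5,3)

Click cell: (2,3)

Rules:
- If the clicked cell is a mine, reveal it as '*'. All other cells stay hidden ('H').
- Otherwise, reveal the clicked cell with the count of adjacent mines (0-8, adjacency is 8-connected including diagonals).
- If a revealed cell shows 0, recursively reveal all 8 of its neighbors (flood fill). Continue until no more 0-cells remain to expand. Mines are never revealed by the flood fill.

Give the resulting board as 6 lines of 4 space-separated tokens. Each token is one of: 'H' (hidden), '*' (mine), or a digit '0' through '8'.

H H H H
H H H H
H H H 1
H H H H
H H H H
H H H H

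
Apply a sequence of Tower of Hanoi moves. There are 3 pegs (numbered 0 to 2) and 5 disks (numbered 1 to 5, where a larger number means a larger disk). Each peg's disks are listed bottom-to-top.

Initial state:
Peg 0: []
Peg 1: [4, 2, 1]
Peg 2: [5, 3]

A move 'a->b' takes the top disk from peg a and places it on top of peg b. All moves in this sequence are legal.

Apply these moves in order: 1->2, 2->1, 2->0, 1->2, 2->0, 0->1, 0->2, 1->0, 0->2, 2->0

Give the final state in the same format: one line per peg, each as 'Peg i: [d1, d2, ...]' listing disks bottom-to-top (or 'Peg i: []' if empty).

Answer: Peg 0: [1]
Peg 1: [4, 2]
Peg 2: [5, 3]

Derivation:
After move 1 (1->2):
Peg 0: []
Peg 1: [4, 2]
Peg 2: [5, 3, 1]

After move 2 (2->1):
Peg 0: []
Peg 1: [4, 2, 1]
Peg 2: [5, 3]

After move 3 (2->0):
Peg 0: [3]
Peg 1: [4, 2, 1]
Peg 2: [5]

After move 4 (1->2):
Peg 0: [3]
Peg 1: [4, 2]
Peg 2: [5, 1]

After move 5 (2->0):
Peg 0: [3, 1]
Peg 1: [4, 2]
Peg 2: [5]

After move 6 (0->1):
Peg 0: [3]
Peg 1: [4, 2, 1]
Peg 2: [5]

After move 7 (0->2):
Peg 0: []
Peg 1: [4, 2, 1]
Peg 2: [5, 3]

After move 8 (1->0):
Peg 0: [1]
Peg 1: [4, 2]
Peg 2: [5, 3]

After move 9 (0->2):
Peg 0: []
Peg 1: [4, 2]
Peg 2: [5, 3, 1]

After move 10 (2->0):
Peg 0: [1]
Peg 1: [4, 2]
Peg 2: [5, 3]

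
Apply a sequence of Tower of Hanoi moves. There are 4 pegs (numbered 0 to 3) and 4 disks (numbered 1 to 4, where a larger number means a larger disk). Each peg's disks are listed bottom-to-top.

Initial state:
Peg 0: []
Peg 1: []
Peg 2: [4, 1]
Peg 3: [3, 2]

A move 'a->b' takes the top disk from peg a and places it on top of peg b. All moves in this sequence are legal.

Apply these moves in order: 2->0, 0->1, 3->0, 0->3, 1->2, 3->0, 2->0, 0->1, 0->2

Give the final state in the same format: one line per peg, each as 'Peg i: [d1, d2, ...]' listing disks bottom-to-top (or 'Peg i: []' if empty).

Answer: Peg 0: []
Peg 1: [1]
Peg 2: [4, 2]
Peg 3: [3]

Derivation:
After move 1 (2->0):
Peg 0: [1]
Peg 1: []
Peg 2: [4]
Peg 3: [3, 2]

After move 2 (0->1):
Peg 0: []
Peg 1: [1]
Peg 2: [4]
Peg 3: [3, 2]

After move 3 (3->0):
Peg 0: [2]
Peg 1: [1]
Peg 2: [4]
Peg 3: [3]

After move 4 (0->3):
Peg 0: []
Peg 1: [1]
Peg 2: [4]
Peg 3: [3, 2]

After move 5 (1->2):
Peg 0: []
Peg 1: []
Peg 2: [4, 1]
Peg 3: [3, 2]

After move 6 (3->0):
Peg 0: [2]
Peg 1: []
Peg 2: [4, 1]
Peg 3: [3]

After move 7 (2->0):
Peg 0: [2, 1]
Peg 1: []
Peg 2: [4]
Peg 3: [3]

After move 8 (0->1):
Peg 0: [2]
Peg 1: [1]
Peg 2: [4]
Peg 3: [3]

After move 9 (0->2):
Peg 0: []
Peg 1: [1]
Peg 2: [4, 2]
Peg 3: [3]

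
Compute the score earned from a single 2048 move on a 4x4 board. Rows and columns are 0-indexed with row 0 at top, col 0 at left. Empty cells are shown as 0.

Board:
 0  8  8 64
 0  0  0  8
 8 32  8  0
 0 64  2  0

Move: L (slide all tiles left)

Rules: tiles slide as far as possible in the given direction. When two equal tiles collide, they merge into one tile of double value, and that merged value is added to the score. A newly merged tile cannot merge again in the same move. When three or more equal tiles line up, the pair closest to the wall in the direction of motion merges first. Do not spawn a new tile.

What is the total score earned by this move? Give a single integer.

Answer: 16

Derivation:
Slide left:
row 0: [0, 8, 8, 64] -> [16, 64, 0, 0]  score +16 (running 16)
row 1: [0, 0, 0, 8] -> [8, 0, 0, 0]  score +0 (running 16)
row 2: [8, 32, 8, 0] -> [8, 32, 8, 0]  score +0 (running 16)
row 3: [0, 64, 2, 0] -> [64, 2, 0, 0]  score +0 (running 16)
Board after move:
16 64  0  0
 8  0  0  0
 8 32  8  0
64  2  0  0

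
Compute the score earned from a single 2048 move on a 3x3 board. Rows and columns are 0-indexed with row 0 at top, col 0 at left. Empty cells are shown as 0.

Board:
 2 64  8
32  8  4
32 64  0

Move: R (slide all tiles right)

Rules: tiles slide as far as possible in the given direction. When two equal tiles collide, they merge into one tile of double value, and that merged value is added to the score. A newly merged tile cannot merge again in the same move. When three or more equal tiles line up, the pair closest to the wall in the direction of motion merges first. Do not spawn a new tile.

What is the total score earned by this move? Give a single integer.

Slide right:
row 0: [2, 64, 8] -> [2, 64, 8]  score +0 (running 0)
row 1: [32, 8, 4] -> [32, 8, 4]  score +0 (running 0)
row 2: [32, 64, 0] -> [0, 32, 64]  score +0 (running 0)
Board after move:
 2 64  8
32  8  4
 0 32 64

Answer: 0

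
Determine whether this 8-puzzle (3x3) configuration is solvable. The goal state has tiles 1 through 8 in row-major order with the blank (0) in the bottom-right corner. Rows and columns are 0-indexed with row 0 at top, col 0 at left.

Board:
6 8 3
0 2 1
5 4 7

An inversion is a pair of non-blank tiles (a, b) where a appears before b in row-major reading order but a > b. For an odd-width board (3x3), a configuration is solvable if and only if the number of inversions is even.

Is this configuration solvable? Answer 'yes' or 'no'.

Inversions (pairs i<j in row-major order where tile[i] > tile[j] > 0): 15
15 is odd, so the puzzle is not solvable.

Answer: no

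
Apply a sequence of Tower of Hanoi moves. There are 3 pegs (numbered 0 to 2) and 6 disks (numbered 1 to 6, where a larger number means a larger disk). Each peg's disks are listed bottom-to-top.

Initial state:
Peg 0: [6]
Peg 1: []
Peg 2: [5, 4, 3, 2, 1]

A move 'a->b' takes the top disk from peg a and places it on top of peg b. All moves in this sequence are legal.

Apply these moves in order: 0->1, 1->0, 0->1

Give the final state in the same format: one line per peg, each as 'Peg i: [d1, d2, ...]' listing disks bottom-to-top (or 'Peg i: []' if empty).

Answer: Peg 0: []
Peg 1: [6]
Peg 2: [5, 4, 3, 2, 1]

Derivation:
After move 1 (0->1):
Peg 0: []
Peg 1: [6]
Peg 2: [5, 4, 3, 2, 1]

After move 2 (1->0):
Peg 0: [6]
Peg 1: []
Peg 2: [5, 4, 3, 2, 1]

After move 3 (0->1):
Peg 0: []
Peg 1: [6]
Peg 2: [5, 4, 3, 2, 1]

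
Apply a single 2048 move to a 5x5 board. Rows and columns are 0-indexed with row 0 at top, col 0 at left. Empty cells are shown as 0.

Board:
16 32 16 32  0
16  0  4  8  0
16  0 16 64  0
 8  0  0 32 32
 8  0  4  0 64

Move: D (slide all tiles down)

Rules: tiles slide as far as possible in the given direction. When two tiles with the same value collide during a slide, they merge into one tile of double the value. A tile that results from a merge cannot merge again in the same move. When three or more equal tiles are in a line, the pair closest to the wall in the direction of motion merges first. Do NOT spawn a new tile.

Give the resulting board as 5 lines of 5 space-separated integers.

Slide down:
col 0: [16, 16, 16, 8, 8] -> [0, 0, 16, 32, 16]
col 1: [32, 0, 0, 0, 0] -> [0, 0, 0, 0, 32]
col 2: [16, 4, 16, 0, 4] -> [0, 16, 4, 16, 4]
col 3: [32, 8, 64, 32, 0] -> [0, 32, 8, 64, 32]
col 4: [0, 0, 0, 32, 64] -> [0, 0, 0, 32, 64]

Answer:  0  0  0  0  0
 0  0 16 32  0
16  0  4  8  0
32  0 16 64 32
16 32  4 32 64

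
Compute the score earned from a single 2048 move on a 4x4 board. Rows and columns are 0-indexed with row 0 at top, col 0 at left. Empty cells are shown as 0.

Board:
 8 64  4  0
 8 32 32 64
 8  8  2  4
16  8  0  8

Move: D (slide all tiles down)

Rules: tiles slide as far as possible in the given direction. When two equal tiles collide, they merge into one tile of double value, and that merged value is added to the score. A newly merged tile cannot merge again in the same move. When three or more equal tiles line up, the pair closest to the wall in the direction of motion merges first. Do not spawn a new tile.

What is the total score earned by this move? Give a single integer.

Answer: 32

Derivation:
Slide down:
col 0: [8, 8, 8, 16] -> [0, 8, 16, 16]  score +16 (running 16)
col 1: [64, 32, 8, 8] -> [0, 64, 32, 16]  score +16 (running 32)
col 2: [4, 32, 2, 0] -> [0, 4, 32, 2]  score +0 (running 32)
col 3: [0, 64, 4, 8] -> [0, 64, 4, 8]  score +0 (running 32)
Board after move:
 0  0  0  0
 8 64  4 64
16 32 32  4
16 16  2  8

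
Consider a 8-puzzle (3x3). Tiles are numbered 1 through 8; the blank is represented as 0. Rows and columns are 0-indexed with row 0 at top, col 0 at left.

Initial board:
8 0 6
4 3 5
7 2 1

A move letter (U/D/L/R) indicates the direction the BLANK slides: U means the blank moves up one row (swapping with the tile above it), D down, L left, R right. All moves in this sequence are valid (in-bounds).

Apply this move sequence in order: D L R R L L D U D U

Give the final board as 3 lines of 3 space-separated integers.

Answer: 8 3 6
0 4 5
7 2 1

Derivation:
After move 1 (D):
8 3 6
4 0 5
7 2 1

After move 2 (L):
8 3 6
0 4 5
7 2 1

After move 3 (R):
8 3 6
4 0 5
7 2 1

After move 4 (R):
8 3 6
4 5 0
7 2 1

After move 5 (L):
8 3 6
4 0 5
7 2 1

After move 6 (L):
8 3 6
0 4 5
7 2 1

After move 7 (D):
8 3 6
7 4 5
0 2 1

After move 8 (U):
8 3 6
0 4 5
7 2 1

After move 9 (D):
8 3 6
7 4 5
0 2 1

After move 10 (U):
8 3 6
0 4 5
7 2 1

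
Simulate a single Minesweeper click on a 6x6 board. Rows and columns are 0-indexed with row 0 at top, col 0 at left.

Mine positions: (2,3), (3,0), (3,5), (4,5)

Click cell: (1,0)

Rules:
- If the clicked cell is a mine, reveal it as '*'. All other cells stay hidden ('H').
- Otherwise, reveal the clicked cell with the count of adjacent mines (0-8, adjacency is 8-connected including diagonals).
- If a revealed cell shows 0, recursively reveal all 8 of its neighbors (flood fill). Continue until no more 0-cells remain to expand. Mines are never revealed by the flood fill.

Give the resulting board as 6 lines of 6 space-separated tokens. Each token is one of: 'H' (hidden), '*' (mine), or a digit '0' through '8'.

0 0 0 0 0 0
0 0 1 1 1 0
1 1 1 H 2 1
H H H H H H
H H H H H H
H H H H H H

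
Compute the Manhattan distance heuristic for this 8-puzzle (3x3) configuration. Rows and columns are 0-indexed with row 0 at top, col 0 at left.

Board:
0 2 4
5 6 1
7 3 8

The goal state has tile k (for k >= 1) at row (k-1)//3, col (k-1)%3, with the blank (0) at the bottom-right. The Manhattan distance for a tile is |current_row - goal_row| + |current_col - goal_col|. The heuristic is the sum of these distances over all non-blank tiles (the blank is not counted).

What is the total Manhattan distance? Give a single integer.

Tile 2: (0,1)->(0,1) = 0
Tile 4: (0,2)->(1,0) = 3
Tile 5: (1,0)->(1,1) = 1
Tile 6: (1,1)->(1,2) = 1
Tile 1: (1,2)->(0,0) = 3
Tile 7: (2,0)->(2,0) = 0
Tile 3: (2,1)->(0,2) = 3
Tile 8: (2,2)->(2,1) = 1
Sum: 0 + 3 + 1 + 1 + 3 + 0 + 3 + 1 = 12

Answer: 12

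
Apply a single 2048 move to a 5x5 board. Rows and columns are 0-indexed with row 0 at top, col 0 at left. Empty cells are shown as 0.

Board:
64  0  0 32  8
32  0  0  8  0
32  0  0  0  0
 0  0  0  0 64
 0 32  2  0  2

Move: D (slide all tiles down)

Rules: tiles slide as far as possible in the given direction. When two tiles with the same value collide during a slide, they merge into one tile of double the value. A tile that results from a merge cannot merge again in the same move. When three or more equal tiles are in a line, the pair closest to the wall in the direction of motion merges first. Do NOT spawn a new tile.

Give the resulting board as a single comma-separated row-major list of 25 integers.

Slide down:
col 0: [64, 32, 32, 0, 0] -> [0, 0, 0, 64, 64]
col 1: [0, 0, 0, 0, 32] -> [0, 0, 0, 0, 32]
col 2: [0, 0, 0, 0, 2] -> [0, 0, 0, 0, 2]
col 3: [32, 8, 0, 0, 0] -> [0, 0, 0, 32, 8]
col 4: [8, 0, 0, 64, 2] -> [0, 0, 8, 64, 2]

Answer: 0, 0, 0, 0, 0, 0, 0, 0, 0, 0, 0, 0, 0, 0, 8, 64, 0, 0, 32, 64, 64, 32, 2, 8, 2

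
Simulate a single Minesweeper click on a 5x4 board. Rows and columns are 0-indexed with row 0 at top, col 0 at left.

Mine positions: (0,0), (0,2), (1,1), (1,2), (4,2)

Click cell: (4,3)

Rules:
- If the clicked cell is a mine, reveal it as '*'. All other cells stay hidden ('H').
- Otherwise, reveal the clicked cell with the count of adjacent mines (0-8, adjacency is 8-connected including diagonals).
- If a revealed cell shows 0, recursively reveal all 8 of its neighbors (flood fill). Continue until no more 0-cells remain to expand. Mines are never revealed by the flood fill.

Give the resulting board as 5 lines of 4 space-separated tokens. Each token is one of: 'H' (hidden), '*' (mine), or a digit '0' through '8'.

H H H H
H H H H
H H H H
H H H H
H H H 1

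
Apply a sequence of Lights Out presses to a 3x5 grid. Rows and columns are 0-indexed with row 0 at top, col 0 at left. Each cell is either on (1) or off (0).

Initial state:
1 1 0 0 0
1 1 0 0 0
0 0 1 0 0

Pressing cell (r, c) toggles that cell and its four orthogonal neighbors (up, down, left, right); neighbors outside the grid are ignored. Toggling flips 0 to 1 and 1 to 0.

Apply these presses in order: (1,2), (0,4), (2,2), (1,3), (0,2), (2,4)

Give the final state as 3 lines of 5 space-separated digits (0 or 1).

After press 1 at (1,2):
1 1 1 0 0
1 0 1 1 0
0 0 0 0 0

After press 2 at (0,4):
1 1 1 1 1
1 0 1 1 1
0 0 0 0 0

After press 3 at (2,2):
1 1 1 1 1
1 0 0 1 1
0 1 1 1 0

After press 4 at (1,3):
1 1 1 0 1
1 0 1 0 0
0 1 1 0 0

After press 5 at (0,2):
1 0 0 1 1
1 0 0 0 0
0 1 1 0 0

After press 6 at (2,4):
1 0 0 1 1
1 0 0 0 1
0 1 1 1 1

Answer: 1 0 0 1 1
1 0 0 0 1
0 1 1 1 1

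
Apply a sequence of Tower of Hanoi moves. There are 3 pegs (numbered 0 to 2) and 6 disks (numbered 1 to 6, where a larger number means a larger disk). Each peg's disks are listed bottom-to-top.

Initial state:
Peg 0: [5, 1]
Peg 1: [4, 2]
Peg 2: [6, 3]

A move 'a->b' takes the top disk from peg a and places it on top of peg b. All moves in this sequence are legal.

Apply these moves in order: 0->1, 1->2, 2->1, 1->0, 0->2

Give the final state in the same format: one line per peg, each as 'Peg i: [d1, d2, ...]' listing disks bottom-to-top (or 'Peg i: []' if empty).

Answer: Peg 0: [5]
Peg 1: [4, 2]
Peg 2: [6, 3, 1]

Derivation:
After move 1 (0->1):
Peg 0: [5]
Peg 1: [4, 2, 1]
Peg 2: [6, 3]

After move 2 (1->2):
Peg 0: [5]
Peg 1: [4, 2]
Peg 2: [6, 3, 1]

After move 3 (2->1):
Peg 0: [5]
Peg 1: [4, 2, 1]
Peg 2: [6, 3]

After move 4 (1->0):
Peg 0: [5, 1]
Peg 1: [4, 2]
Peg 2: [6, 3]

After move 5 (0->2):
Peg 0: [5]
Peg 1: [4, 2]
Peg 2: [6, 3, 1]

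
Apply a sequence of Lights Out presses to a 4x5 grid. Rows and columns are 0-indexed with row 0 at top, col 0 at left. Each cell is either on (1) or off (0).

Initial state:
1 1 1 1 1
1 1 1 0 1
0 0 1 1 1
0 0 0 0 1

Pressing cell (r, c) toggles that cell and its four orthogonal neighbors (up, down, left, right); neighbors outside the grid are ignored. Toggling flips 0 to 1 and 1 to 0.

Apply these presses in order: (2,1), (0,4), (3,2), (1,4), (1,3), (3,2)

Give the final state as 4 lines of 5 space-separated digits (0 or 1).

Answer: 1 1 1 1 1
1 0 0 0 0
1 1 0 0 0
0 1 0 0 1

Derivation:
After press 1 at (2,1):
1 1 1 1 1
1 0 1 0 1
1 1 0 1 1
0 1 0 0 1

After press 2 at (0,4):
1 1 1 0 0
1 0 1 0 0
1 1 0 1 1
0 1 0 0 1

After press 3 at (3,2):
1 1 1 0 0
1 0 1 0 0
1 1 1 1 1
0 0 1 1 1

After press 4 at (1,4):
1 1 1 0 1
1 0 1 1 1
1 1 1 1 0
0 0 1 1 1

After press 5 at (1,3):
1 1 1 1 1
1 0 0 0 0
1 1 1 0 0
0 0 1 1 1

After press 6 at (3,2):
1 1 1 1 1
1 0 0 0 0
1 1 0 0 0
0 1 0 0 1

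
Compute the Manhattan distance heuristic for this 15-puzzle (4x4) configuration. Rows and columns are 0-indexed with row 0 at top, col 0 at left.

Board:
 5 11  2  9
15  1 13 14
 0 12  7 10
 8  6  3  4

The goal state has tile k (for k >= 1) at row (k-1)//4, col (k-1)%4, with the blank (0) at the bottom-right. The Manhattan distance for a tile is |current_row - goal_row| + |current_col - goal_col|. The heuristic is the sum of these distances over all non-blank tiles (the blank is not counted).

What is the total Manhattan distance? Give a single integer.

Answer: 42

Derivation:
Tile 5: (0,0)->(1,0) = 1
Tile 11: (0,1)->(2,2) = 3
Tile 2: (0,2)->(0,1) = 1
Tile 9: (0,3)->(2,0) = 5
Tile 15: (1,0)->(3,2) = 4
Tile 1: (1,1)->(0,0) = 2
Tile 13: (1,2)->(3,0) = 4
Tile 14: (1,3)->(3,1) = 4
Tile 12: (2,1)->(2,3) = 2
Tile 7: (2,2)->(1,2) = 1
Tile 10: (2,3)->(2,1) = 2
Tile 8: (3,0)->(1,3) = 5
Tile 6: (3,1)->(1,1) = 2
Tile 3: (3,2)->(0,2) = 3
Tile 4: (3,3)->(0,3) = 3
Sum: 1 + 3 + 1 + 5 + 4 + 2 + 4 + 4 + 2 + 1 + 2 + 5 + 2 + 3 + 3 = 42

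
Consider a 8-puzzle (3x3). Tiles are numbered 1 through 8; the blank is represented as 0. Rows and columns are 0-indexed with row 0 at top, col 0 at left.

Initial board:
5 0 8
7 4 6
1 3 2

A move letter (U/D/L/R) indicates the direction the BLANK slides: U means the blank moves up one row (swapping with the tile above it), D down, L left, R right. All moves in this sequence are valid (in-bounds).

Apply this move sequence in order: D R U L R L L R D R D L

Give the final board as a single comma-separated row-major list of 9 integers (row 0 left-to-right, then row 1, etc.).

After move 1 (D):
5 4 8
7 0 6
1 3 2

After move 2 (R):
5 4 8
7 6 0
1 3 2

After move 3 (U):
5 4 0
7 6 8
1 3 2

After move 4 (L):
5 0 4
7 6 8
1 3 2

After move 5 (R):
5 4 0
7 6 8
1 3 2

After move 6 (L):
5 0 4
7 6 8
1 3 2

After move 7 (L):
0 5 4
7 6 8
1 3 2

After move 8 (R):
5 0 4
7 6 8
1 3 2

After move 9 (D):
5 6 4
7 0 8
1 3 2

After move 10 (R):
5 6 4
7 8 0
1 3 2

After move 11 (D):
5 6 4
7 8 2
1 3 0

After move 12 (L):
5 6 4
7 8 2
1 0 3

Answer: 5, 6, 4, 7, 8, 2, 1, 0, 3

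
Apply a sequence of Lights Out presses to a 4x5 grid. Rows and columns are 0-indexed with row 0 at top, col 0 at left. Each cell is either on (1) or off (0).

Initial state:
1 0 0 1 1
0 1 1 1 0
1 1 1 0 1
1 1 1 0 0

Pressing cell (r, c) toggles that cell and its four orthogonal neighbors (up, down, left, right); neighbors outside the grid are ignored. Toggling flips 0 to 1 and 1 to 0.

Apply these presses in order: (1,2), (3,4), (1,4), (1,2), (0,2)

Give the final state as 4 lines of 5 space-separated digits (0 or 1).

After press 1 at (1,2):
1 0 1 1 1
0 0 0 0 0
1 1 0 0 1
1 1 1 0 0

After press 2 at (3,4):
1 0 1 1 1
0 0 0 0 0
1 1 0 0 0
1 1 1 1 1

After press 3 at (1,4):
1 0 1 1 0
0 0 0 1 1
1 1 0 0 1
1 1 1 1 1

After press 4 at (1,2):
1 0 0 1 0
0 1 1 0 1
1 1 1 0 1
1 1 1 1 1

After press 5 at (0,2):
1 1 1 0 0
0 1 0 0 1
1 1 1 0 1
1 1 1 1 1

Answer: 1 1 1 0 0
0 1 0 0 1
1 1 1 0 1
1 1 1 1 1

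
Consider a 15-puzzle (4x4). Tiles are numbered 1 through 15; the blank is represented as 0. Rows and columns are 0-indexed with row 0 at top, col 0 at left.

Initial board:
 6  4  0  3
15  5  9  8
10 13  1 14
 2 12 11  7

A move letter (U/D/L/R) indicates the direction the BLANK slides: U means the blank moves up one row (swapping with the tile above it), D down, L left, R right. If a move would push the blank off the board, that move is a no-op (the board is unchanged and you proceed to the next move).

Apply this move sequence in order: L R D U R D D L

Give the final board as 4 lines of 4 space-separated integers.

Answer:  6  4  3  8
15  5  9 14
10 13  0  1
 2 12 11  7

Derivation:
After move 1 (L):
 6  0  4  3
15  5  9  8
10 13  1 14
 2 12 11  7

After move 2 (R):
 6  4  0  3
15  5  9  8
10 13  1 14
 2 12 11  7

After move 3 (D):
 6  4  9  3
15  5  0  8
10 13  1 14
 2 12 11  7

After move 4 (U):
 6  4  0  3
15  5  9  8
10 13  1 14
 2 12 11  7

After move 5 (R):
 6  4  3  0
15  5  9  8
10 13  1 14
 2 12 11  7

After move 6 (D):
 6  4  3  8
15  5  9  0
10 13  1 14
 2 12 11  7

After move 7 (D):
 6  4  3  8
15  5  9 14
10 13  1  0
 2 12 11  7

After move 8 (L):
 6  4  3  8
15  5  9 14
10 13  0  1
 2 12 11  7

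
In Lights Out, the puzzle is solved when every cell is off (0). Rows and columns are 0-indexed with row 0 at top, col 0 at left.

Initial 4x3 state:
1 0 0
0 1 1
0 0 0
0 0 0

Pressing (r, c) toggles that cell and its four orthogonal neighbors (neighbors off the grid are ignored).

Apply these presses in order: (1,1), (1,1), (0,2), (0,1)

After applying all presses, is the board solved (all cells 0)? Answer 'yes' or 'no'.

Answer: yes

Derivation:
After press 1 at (1,1):
1 1 0
1 0 0
0 1 0
0 0 0

After press 2 at (1,1):
1 0 0
0 1 1
0 0 0
0 0 0

After press 3 at (0,2):
1 1 1
0 1 0
0 0 0
0 0 0

After press 4 at (0,1):
0 0 0
0 0 0
0 0 0
0 0 0

Lights still on: 0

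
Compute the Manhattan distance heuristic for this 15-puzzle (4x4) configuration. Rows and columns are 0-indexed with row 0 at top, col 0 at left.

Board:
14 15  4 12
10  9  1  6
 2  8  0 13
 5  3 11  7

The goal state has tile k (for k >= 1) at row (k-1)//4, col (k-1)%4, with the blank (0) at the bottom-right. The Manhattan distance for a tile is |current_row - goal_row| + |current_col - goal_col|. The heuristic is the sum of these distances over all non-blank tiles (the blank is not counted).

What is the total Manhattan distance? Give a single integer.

Answer: 40

Derivation:
Tile 14: (0,0)->(3,1) = 4
Tile 15: (0,1)->(3,2) = 4
Tile 4: (0,2)->(0,3) = 1
Tile 12: (0,3)->(2,3) = 2
Tile 10: (1,0)->(2,1) = 2
Tile 9: (1,1)->(2,0) = 2
Tile 1: (1,2)->(0,0) = 3
Tile 6: (1,3)->(1,1) = 2
Tile 2: (2,0)->(0,1) = 3
Tile 8: (2,1)->(1,3) = 3
Tile 13: (2,3)->(3,0) = 4
Tile 5: (3,0)->(1,0) = 2
Tile 3: (3,1)->(0,2) = 4
Tile 11: (3,2)->(2,2) = 1
Tile 7: (3,3)->(1,2) = 3
Sum: 4 + 4 + 1 + 2 + 2 + 2 + 3 + 2 + 3 + 3 + 4 + 2 + 4 + 1 + 3 = 40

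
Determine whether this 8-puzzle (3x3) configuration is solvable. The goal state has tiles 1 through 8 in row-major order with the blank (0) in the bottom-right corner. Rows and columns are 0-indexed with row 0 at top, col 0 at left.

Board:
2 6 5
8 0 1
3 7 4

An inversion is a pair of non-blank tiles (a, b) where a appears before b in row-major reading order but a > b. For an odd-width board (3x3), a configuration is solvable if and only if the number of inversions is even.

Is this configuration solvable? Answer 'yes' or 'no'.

Inversions (pairs i<j in row-major order where tile[i] > tile[j] > 0): 13
13 is odd, so the puzzle is not solvable.

Answer: no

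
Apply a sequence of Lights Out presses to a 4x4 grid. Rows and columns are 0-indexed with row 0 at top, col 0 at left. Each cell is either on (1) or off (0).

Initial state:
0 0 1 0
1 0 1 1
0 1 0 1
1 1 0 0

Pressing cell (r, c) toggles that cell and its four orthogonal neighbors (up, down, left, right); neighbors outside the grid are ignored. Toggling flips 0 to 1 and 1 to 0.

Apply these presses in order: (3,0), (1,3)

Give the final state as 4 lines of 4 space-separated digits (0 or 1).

Answer: 0 0 1 1
1 0 0 0
1 1 0 0
0 0 0 0

Derivation:
After press 1 at (3,0):
0 0 1 0
1 0 1 1
1 1 0 1
0 0 0 0

After press 2 at (1,3):
0 0 1 1
1 0 0 0
1 1 0 0
0 0 0 0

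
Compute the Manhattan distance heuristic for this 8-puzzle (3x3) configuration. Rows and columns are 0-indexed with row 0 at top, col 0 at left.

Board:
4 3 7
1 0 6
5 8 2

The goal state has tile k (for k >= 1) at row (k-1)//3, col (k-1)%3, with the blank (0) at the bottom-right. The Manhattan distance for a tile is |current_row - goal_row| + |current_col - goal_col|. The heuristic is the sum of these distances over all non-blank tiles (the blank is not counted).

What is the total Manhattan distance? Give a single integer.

Answer: 12

Derivation:
Tile 4: at (0,0), goal (1,0), distance |0-1|+|0-0| = 1
Tile 3: at (0,1), goal (0,2), distance |0-0|+|1-2| = 1
Tile 7: at (0,2), goal (2,0), distance |0-2|+|2-0| = 4
Tile 1: at (1,0), goal (0,0), distance |1-0|+|0-0| = 1
Tile 6: at (1,2), goal (1,2), distance |1-1|+|2-2| = 0
Tile 5: at (2,0), goal (1,1), distance |2-1|+|0-1| = 2
Tile 8: at (2,1), goal (2,1), distance |2-2|+|1-1| = 0
Tile 2: at (2,2), goal (0,1), distance |2-0|+|2-1| = 3
Sum: 1 + 1 + 4 + 1 + 0 + 2 + 0 + 3 = 12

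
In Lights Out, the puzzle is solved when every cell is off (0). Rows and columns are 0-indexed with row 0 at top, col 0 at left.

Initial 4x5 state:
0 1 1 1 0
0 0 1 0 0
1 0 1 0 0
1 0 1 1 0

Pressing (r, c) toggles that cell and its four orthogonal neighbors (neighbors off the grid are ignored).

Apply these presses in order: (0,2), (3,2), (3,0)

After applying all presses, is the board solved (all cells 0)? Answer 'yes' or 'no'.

After press 1 at (0,2):
0 0 0 0 0
0 0 0 0 0
1 0 1 0 0
1 0 1 1 0

After press 2 at (3,2):
0 0 0 0 0
0 0 0 0 0
1 0 0 0 0
1 1 0 0 0

After press 3 at (3,0):
0 0 0 0 0
0 0 0 0 0
0 0 0 0 0
0 0 0 0 0

Lights still on: 0

Answer: yes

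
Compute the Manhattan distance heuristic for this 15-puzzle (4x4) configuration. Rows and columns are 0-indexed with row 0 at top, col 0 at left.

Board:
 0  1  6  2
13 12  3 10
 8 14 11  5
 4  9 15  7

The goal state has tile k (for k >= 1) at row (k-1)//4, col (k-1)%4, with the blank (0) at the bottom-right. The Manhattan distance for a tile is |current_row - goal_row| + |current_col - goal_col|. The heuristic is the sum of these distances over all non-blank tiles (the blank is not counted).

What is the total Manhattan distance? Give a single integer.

Answer: 34

Derivation:
Tile 1: (0,1)->(0,0) = 1
Tile 6: (0,2)->(1,1) = 2
Tile 2: (0,3)->(0,1) = 2
Tile 13: (1,0)->(3,0) = 2
Tile 12: (1,1)->(2,3) = 3
Tile 3: (1,2)->(0,2) = 1
Tile 10: (1,3)->(2,1) = 3
Tile 8: (2,0)->(1,3) = 4
Tile 14: (2,1)->(3,1) = 1
Tile 11: (2,2)->(2,2) = 0
Tile 5: (2,3)->(1,0) = 4
Tile 4: (3,0)->(0,3) = 6
Tile 9: (3,1)->(2,0) = 2
Tile 15: (3,2)->(3,2) = 0
Tile 7: (3,3)->(1,2) = 3
Sum: 1 + 2 + 2 + 2 + 3 + 1 + 3 + 4 + 1 + 0 + 4 + 6 + 2 + 0 + 3 = 34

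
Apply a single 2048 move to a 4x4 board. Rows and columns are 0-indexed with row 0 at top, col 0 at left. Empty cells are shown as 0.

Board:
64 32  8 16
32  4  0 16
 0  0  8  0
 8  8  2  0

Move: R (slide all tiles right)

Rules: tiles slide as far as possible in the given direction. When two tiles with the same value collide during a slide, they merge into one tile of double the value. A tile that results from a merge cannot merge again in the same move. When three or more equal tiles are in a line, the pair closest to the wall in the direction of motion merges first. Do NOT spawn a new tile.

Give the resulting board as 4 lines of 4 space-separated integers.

Answer: 64 32  8 16
 0 32  4 16
 0  0  0  8
 0  0 16  2

Derivation:
Slide right:
row 0: [64, 32, 8, 16] -> [64, 32, 8, 16]
row 1: [32, 4, 0, 16] -> [0, 32, 4, 16]
row 2: [0, 0, 8, 0] -> [0, 0, 0, 8]
row 3: [8, 8, 2, 0] -> [0, 0, 16, 2]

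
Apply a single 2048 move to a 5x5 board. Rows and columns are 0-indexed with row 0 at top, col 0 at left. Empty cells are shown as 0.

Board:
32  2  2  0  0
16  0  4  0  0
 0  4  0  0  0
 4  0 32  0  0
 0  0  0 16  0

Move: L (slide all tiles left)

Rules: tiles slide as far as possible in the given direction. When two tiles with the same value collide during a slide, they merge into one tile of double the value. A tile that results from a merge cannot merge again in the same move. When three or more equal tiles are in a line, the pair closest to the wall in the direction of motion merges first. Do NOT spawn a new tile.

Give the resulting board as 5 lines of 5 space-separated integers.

Slide left:
row 0: [32, 2, 2, 0, 0] -> [32, 4, 0, 0, 0]
row 1: [16, 0, 4, 0, 0] -> [16, 4, 0, 0, 0]
row 2: [0, 4, 0, 0, 0] -> [4, 0, 0, 0, 0]
row 3: [4, 0, 32, 0, 0] -> [4, 32, 0, 0, 0]
row 4: [0, 0, 0, 16, 0] -> [16, 0, 0, 0, 0]

Answer: 32  4  0  0  0
16  4  0  0  0
 4  0  0  0  0
 4 32  0  0  0
16  0  0  0  0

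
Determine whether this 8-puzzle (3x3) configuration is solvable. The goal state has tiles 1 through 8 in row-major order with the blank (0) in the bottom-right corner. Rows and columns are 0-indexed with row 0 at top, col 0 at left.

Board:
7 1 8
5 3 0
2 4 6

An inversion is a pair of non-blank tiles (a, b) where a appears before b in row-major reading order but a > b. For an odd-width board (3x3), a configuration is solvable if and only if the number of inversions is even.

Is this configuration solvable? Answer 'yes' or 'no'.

Answer: no

Derivation:
Inversions (pairs i<j in row-major order where tile[i] > tile[j] > 0): 15
15 is odd, so the puzzle is not solvable.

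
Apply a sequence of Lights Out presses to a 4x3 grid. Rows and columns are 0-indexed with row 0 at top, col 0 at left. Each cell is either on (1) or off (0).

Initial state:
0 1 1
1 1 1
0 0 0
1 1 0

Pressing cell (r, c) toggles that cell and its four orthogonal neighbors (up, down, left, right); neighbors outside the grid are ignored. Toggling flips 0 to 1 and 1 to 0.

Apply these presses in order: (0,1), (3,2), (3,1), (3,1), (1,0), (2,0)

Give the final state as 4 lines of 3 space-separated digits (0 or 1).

Answer: 0 0 0
1 1 1
0 1 1
0 0 1

Derivation:
After press 1 at (0,1):
1 0 0
1 0 1
0 0 0
1 1 0

After press 2 at (3,2):
1 0 0
1 0 1
0 0 1
1 0 1

After press 3 at (3,1):
1 0 0
1 0 1
0 1 1
0 1 0

After press 4 at (3,1):
1 0 0
1 0 1
0 0 1
1 0 1

After press 5 at (1,0):
0 0 0
0 1 1
1 0 1
1 0 1

After press 6 at (2,0):
0 0 0
1 1 1
0 1 1
0 0 1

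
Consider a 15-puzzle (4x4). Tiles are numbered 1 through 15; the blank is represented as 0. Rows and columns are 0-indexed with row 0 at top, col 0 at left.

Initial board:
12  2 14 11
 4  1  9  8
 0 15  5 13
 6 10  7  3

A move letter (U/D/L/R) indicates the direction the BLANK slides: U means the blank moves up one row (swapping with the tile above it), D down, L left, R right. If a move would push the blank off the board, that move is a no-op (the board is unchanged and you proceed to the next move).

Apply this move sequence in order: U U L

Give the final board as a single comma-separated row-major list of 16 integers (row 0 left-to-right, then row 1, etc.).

After move 1 (U):
12  2 14 11
 0  1  9  8
 4 15  5 13
 6 10  7  3

After move 2 (U):
 0  2 14 11
12  1  9  8
 4 15  5 13
 6 10  7  3

After move 3 (L):
 0  2 14 11
12  1  9  8
 4 15  5 13
 6 10  7  3

Answer: 0, 2, 14, 11, 12, 1, 9, 8, 4, 15, 5, 13, 6, 10, 7, 3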